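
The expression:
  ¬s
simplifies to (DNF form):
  ¬s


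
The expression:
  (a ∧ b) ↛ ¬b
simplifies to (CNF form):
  a ∧ b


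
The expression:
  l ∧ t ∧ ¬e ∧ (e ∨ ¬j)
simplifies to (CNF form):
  l ∧ t ∧ ¬e ∧ ¬j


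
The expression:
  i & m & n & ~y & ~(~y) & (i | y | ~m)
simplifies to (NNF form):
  False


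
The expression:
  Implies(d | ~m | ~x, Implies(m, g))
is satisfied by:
  {x: True, g: True, d: False, m: False}
  {g: True, d: False, m: False, x: False}
  {x: True, g: True, d: True, m: False}
  {g: True, d: True, m: False, x: False}
  {x: True, d: False, m: False, g: False}
  {x: False, d: False, m: False, g: False}
  {x: True, d: True, m: False, g: False}
  {d: True, x: False, m: False, g: False}
  {x: True, m: True, g: True, d: False}
  {m: True, g: True, x: False, d: False}
  {x: True, m: True, g: True, d: True}
  {m: True, g: True, d: True, x: False}
  {m: True, x: True, g: False, d: False}


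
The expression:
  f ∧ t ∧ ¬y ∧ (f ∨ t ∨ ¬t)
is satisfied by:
  {t: True, f: True, y: False}


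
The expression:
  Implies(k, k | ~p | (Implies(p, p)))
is always true.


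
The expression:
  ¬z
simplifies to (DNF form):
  ¬z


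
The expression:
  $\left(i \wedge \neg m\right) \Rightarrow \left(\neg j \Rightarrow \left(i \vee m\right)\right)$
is always true.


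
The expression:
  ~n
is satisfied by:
  {n: False}


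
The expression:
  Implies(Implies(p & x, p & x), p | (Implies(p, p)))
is always true.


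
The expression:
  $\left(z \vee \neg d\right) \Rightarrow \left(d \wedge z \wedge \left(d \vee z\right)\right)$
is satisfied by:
  {d: True}


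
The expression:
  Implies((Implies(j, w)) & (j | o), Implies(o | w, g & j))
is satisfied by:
  {g: True, j: True, w: False, o: False}
  {j: True, g: False, w: False, o: False}
  {o: True, g: True, j: True, w: False}
  {o: True, j: True, g: False, w: False}
  {g: True, j: True, w: True, o: False}
  {o: True, g: True, j: True, w: True}
  {g: True, o: False, w: False, j: False}
  {o: False, w: False, j: False, g: False}
  {g: True, w: True, o: False, j: False}
  {w: True, o: False, j: False, g: False}


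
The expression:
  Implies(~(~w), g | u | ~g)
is always true.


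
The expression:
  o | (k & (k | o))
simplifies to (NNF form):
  k | o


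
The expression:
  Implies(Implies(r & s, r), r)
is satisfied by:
  {r: True}


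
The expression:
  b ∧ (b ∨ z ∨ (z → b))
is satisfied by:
  {b: True}


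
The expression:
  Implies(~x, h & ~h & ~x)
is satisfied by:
  {x: True}


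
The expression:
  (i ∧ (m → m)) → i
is always true.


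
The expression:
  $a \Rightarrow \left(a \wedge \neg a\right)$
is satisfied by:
  {a: False}


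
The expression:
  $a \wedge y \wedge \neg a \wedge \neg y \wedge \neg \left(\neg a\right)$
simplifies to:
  $\text{False}$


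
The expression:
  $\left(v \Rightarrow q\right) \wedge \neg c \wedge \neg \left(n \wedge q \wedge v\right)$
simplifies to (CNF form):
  $\neg c \wedge \left(q \vee \neg v\right) \wedge \left(\neg n \vee \neg v\right)$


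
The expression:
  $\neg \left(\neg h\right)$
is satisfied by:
  {h: True}


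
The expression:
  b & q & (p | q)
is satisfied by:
  {b: True, q: True}


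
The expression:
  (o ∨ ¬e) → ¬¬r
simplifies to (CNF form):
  (e ∨ r) ∧ (r ∨ ¬o)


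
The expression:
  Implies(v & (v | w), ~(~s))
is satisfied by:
  {s: True, v: False}
  {v: False, s: False}
  {v: True, s: True}


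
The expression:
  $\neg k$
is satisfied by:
  {k: False}


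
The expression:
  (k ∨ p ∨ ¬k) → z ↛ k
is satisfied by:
  {z: True, k: False}


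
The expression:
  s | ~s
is always true.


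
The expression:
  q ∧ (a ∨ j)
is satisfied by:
  {a: True, j: True, q: True}
  {a: True, q: True, j: False}
  {j: True, q: True, a: False}


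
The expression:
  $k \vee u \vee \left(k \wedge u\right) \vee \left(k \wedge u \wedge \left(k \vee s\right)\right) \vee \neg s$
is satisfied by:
  {k: True, u: True, s: False}
  {k: True, s: False, u: False}
  {u: True, s: False, k: False}
  {u: False, s: False, k: False}
  {k: True, u: True, s: True}
  {k: True, s: True, u: False}
  {u: True, s: True, k: False}


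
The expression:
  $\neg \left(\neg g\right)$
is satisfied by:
  {g: True}


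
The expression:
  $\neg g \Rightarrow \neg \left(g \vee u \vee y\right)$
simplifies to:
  $g \vee \left(\neg u \wedge \neg y\right)$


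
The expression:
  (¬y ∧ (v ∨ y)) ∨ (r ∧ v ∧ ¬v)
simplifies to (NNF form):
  v ∧ ¬y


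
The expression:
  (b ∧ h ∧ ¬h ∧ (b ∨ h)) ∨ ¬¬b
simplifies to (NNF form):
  b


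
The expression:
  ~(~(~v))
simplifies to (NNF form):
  ~v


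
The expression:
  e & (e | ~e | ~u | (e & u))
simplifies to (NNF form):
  e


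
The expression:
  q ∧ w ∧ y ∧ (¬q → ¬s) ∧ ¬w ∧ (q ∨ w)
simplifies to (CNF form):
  False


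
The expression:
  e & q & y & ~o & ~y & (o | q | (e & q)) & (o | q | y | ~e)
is never true.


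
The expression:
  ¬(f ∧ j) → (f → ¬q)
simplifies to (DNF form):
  j ∨ ¬f ∨ ¬q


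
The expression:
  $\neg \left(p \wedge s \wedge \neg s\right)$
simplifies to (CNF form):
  $\text{True}$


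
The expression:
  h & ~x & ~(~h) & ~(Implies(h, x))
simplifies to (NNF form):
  h & ~x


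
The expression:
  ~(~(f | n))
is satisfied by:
  {n: True, f: True}
  {n: True, f: False}
  {f: True, n: False}


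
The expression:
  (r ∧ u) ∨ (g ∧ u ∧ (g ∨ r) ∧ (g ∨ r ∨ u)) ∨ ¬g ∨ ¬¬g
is always true.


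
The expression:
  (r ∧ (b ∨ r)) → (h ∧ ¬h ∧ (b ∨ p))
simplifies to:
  ¬r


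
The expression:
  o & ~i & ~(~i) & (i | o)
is never true.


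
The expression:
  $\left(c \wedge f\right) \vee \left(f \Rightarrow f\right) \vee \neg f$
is always true.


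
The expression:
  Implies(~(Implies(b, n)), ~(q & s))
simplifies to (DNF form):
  n | ~b | ~q | ~s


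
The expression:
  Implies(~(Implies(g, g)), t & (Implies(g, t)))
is always true.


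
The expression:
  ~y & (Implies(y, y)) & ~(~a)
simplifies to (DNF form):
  a & ~y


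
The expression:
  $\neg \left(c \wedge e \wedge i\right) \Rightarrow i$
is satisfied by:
  {i: True}


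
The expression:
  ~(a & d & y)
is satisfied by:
  {y: False, d: False, a: False}
  {a: True, y: False, d: False}
  {d: True, y: False, a: False}
  {a: True, d: True, y: False}
  {y: True, a: False, d: False}
  {a: True, y: True, d: False}
  {d: True, y: True, a: False}


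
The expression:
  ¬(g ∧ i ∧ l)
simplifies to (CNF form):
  ¬g ∨ ¬i ∨ ¬l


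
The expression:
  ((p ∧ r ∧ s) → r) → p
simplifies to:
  p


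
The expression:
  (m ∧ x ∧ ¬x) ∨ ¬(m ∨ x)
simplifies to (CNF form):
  ¬m ∧ ¬x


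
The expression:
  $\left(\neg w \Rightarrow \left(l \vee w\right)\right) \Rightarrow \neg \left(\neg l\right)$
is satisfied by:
  {l: True, w: False}
  {w: False, l: False}
  {w: True, l: True}


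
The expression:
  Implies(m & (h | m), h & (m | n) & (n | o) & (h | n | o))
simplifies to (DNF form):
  ~m | (h & n) | (h & o)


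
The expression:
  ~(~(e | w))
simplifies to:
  e | w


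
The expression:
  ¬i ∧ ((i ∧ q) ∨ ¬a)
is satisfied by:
  {i: False, a: False}


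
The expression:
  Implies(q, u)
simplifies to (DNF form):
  u | ~q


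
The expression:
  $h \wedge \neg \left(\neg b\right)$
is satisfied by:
  {h: True, b: True}


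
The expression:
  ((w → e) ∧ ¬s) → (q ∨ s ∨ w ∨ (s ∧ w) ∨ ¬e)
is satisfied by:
  {s: True, w: True, q: True, e: False}
  {s: True, w: True, e: False, q: False}
  {s: True, q: True, e: False, w: False}
  {s: True, e: False, q: False, w: False}
  {w: True, q: True, e: False, s: False}
  {w: True, e: False, q: False, s: False}
  {q: True, w: False, e: False, s: False}
  {w: False, e: False, q: False, s: False}
  {w: True, s: True, e: True, q: True}
  {w: True, s: True, e: True, q: False}
  {s: True, e: True, q: True, w: False}
  {s: True, e: True, w: False, q: False}
  {q: True, e: True, w: True, s: False}
  {e: True, w: True, s: False, q: False}
  {e: True, q: True, s: False, w: False}


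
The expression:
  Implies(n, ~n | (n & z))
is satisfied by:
  {z: True, n: False}
  {n: False, z: False}
  {n: True, z: True}


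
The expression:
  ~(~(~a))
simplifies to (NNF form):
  ~a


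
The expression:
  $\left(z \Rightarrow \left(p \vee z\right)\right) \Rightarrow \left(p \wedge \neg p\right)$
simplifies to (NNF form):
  $\text{False}$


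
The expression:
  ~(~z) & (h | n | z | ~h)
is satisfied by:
  {z: True}


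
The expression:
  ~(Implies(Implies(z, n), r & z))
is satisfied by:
  {n: True, r: False, z: False}
  {r: False, z: False, n: False}
  {n: True, r: True, z: False}
  {r: True, n: False, z: False}
  {z: True, n: True, r: False}


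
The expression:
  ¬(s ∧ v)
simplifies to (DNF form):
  ¬s ∨ ¬v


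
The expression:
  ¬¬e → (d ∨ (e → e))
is always true.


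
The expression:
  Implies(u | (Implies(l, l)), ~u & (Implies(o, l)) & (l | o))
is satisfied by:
  {l: True, u: False}


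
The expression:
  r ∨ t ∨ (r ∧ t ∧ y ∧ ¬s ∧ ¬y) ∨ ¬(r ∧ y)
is always true.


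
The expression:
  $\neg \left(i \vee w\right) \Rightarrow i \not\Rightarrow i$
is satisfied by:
  {i: True, w: True}
  {i: True, w: False}
  {w: True, i: False}


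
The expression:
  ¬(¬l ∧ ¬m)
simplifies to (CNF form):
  l ∨ m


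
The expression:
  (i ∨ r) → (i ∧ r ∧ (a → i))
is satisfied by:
  {i: False, r: False}
  {r: True, i: True}


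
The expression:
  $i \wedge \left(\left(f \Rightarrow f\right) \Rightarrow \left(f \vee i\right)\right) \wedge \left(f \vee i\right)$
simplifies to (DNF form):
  $i$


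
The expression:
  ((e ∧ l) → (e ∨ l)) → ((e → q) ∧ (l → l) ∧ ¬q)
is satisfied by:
  {q: False, e: False}


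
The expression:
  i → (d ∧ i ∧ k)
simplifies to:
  (d ∧ k) ∨ ¬i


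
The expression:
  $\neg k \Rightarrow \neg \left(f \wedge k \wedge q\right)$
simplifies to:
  $\text{True}$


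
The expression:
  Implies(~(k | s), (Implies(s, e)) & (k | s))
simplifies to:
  k | s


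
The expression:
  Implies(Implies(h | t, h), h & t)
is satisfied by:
  {t: True}


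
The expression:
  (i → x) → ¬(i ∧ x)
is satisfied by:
  {x: False, i: False}
  {i: True, x: False}
  {x: True, i: False}


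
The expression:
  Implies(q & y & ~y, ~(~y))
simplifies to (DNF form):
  True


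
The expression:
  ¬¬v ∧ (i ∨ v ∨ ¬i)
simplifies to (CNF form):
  v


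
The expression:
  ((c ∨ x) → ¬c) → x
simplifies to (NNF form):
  c ∨ x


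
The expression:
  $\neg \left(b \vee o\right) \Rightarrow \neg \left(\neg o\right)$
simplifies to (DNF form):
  $b \vee o$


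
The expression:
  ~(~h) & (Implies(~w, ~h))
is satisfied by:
  {h: True, w: True}


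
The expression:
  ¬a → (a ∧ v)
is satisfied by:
  {a: True}


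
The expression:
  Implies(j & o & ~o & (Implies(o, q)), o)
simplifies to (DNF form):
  True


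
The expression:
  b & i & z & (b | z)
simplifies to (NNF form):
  b & i & z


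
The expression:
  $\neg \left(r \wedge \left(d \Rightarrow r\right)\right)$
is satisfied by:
  {r: False}


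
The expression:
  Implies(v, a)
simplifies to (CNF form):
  a | ~v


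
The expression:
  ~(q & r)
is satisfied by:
  {q: False, r: False}
  {r: True, q: False}
  {q: True, r: False}


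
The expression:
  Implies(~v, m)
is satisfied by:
  {m: True, v: True}
  {m: True, v: False}
  {v: True, m: False}


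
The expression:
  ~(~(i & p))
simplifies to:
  i & p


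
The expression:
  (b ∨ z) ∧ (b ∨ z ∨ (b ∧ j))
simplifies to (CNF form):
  b ∨ z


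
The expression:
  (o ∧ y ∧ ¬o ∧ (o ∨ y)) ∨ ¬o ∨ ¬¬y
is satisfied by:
  {y: True, o: False}
  {o: False, y: False}
  {o: True, y: True}


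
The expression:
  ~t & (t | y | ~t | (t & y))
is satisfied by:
  {t: False}


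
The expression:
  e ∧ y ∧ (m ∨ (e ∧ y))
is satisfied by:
  {e: True, y: True}


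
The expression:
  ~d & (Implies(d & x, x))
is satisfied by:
  {d: False}


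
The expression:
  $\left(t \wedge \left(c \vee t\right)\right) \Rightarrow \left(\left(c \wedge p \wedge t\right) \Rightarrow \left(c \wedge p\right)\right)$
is always true.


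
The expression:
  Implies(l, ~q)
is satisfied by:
  {l: False, q: False}
  {q: True, l: False}
  {l: True, q: False}


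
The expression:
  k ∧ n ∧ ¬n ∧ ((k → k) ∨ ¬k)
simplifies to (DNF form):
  False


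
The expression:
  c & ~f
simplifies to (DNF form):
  c & ~f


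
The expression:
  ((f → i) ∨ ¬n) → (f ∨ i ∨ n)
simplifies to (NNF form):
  f ∨ i ∨ n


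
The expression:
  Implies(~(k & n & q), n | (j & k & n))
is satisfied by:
  {n: True}


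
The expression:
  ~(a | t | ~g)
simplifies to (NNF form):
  g & ~a & ~t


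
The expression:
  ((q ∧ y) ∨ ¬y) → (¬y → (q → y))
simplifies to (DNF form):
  y ∨ ¬q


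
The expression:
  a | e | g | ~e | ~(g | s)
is always true.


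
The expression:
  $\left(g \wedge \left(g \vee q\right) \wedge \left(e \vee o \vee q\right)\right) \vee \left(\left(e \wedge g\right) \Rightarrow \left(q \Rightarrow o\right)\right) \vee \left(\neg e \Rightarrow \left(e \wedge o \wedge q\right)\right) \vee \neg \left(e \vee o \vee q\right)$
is always true.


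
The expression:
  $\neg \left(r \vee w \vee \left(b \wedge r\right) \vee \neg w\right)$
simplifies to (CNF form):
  $\text{False}$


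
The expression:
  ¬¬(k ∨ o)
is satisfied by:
  {k: True, o: True}
  {k: True, o: False}
  {o: True, k: False}


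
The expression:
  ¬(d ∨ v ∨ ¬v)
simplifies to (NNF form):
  False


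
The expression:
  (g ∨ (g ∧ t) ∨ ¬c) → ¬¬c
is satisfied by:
  {c: True}


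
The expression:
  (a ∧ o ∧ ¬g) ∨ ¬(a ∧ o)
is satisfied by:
  {g: False, o: False, a: False}
  {a: True, g: False, o: False}
  {o: True, g: False, a: False}
  {a: True, o: True, g: False}
  {g: True, a: False, o: False}
  {a: True, g: True, o: False}
  {o: True, g: True, a: False}


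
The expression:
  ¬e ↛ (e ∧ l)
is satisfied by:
  {e: False}


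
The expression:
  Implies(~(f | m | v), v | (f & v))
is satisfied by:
  {m: True, v: True, f: True}
  {m: True, v: True, f: False}
  {m: True, f: True, v: False}
  {m: True, f: False, v: False}
  {v: True, f: True, m: False}
  {v: True, f: False, m: False}
  {f: True, v: False, m: False}


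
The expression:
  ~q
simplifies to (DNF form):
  ~q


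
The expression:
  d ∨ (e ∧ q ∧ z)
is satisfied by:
  {d: True, z: True, e: True, q: True}
  {d: True, z: True, e: True, q: False}
  {d: True, z: True, q: True, e: False}
  {d: True, z: True, q: False, e: False}
  {d: True, e: True, q: True, z: False}
  {d: True, e: True, q: False, z: False}
  {d: True, e: False, q: True, z: False}
  {d: True, e: False, q: False, z: False}
  {z: True, e: True, q: True, d: False}


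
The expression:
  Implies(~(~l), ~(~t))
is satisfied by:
  {t: True, l: False}
  {l: False, t: False}
  {l: True, t: True}


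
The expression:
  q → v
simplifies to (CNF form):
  v ∨ ¬q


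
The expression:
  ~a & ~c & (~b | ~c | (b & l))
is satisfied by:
  {a: False, c: False}


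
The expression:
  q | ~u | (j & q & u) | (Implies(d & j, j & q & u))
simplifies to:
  q | ~d | ~j | ~u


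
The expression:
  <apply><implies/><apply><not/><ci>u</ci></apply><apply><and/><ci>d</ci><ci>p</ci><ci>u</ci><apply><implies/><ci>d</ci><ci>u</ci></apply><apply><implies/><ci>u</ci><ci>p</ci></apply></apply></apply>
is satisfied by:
  {u: True}


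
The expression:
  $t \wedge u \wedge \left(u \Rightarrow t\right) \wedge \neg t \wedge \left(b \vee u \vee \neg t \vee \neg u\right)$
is never true.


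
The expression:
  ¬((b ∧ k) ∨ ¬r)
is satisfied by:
  {r: True, k: False, b: False}
  {r: True, b: True, k: False}
  {r: True, k: True, b: False}


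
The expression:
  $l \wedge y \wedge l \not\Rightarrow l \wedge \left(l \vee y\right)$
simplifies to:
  $\text{False}$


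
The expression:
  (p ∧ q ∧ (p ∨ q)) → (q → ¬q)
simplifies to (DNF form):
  ¬p ∨ ¬q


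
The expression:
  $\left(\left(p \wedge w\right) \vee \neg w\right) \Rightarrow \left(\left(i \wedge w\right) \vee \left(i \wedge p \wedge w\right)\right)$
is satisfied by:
  {i: True, w: True, p: False}
  {w: True, p: False, i: False}
  {i: True, p: True, w: True}


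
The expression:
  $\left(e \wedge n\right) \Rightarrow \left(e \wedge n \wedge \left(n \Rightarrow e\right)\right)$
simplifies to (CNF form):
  $\text{True}$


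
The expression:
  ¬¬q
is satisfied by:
  {q: True}


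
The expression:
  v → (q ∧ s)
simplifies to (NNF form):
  (q ∧ s) ∨ ¬v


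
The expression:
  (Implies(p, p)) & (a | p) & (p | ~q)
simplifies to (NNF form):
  p | (a & ~q)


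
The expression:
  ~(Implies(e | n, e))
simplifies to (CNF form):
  n & ~e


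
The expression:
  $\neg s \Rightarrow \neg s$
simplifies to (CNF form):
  $\text{True}$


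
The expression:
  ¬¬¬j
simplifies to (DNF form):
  ¬j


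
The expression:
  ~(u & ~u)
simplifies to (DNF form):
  True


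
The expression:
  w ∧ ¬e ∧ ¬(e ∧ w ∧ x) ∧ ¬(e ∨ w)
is never true.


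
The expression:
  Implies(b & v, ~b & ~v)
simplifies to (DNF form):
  ~b | ~v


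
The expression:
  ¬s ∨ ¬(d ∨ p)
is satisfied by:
  {p: False, s: False, d: False}
  {d: True, p: False, s: False}
  {p: True, d: False, s: False}
  {d: True, p: True, s: False}
  {s: True, d: False, p: False}


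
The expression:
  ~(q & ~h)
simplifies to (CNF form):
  h | ~q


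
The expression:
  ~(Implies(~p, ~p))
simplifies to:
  False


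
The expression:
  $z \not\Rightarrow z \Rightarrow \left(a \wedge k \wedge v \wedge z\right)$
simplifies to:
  $\text{True}$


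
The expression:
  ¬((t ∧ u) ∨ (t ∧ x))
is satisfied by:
  {x: False, t: False, u: False}
  {u: True, x: False, t: False}
  {x: True, u: False, t: False}
  {u: True, x: True, t: False}
  {t: True, u: False, x: False}


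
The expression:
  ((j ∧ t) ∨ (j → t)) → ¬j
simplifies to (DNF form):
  ¬j ∨ ¬t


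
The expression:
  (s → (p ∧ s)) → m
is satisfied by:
  {m: True, s: True, p: False}
  {m: True, s: False, p: False}
  {m: True, p: True, s: True}
  {m: True, p: True, s: False}
  {s: True, p: False, m: False}


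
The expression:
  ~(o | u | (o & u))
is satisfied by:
  {u: False, o: False}


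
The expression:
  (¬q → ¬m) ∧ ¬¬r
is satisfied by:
  {r: True, q: True, m: False}
  {r: True, m: False, q: False}
  {r: True, q: True, m: True}


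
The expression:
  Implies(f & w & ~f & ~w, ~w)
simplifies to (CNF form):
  True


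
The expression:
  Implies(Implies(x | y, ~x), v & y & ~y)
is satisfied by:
  {x: True}


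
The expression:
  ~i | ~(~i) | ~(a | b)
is always true.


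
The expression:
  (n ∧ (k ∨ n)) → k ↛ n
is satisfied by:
  {n: False}


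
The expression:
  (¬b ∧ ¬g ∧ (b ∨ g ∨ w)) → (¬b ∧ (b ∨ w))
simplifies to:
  True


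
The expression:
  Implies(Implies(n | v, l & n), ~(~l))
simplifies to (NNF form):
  l | n | v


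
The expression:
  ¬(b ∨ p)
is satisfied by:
  {p: False, b: False}


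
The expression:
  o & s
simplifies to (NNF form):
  o & s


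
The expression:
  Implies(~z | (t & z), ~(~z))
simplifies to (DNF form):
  z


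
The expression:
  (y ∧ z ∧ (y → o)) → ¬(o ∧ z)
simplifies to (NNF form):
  ¬o ∨ ¬y ∨ ¬z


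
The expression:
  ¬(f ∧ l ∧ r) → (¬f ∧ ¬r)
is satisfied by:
  {l: True, f: False, r: False}
  {f: False, r: False, l: False}
  {r: True, l: True, f: True}


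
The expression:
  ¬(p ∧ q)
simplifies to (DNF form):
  ¬p ∨ ¬q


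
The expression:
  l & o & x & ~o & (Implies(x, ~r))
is never true.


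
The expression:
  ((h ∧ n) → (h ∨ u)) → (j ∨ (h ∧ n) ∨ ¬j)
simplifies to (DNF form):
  True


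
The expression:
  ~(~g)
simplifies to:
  g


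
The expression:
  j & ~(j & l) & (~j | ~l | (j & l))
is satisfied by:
  {j: True, l: False}


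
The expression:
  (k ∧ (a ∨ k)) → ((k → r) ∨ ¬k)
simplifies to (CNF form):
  r ∨ ¬k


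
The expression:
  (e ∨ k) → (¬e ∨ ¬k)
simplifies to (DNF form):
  ¬e ∨ ¬k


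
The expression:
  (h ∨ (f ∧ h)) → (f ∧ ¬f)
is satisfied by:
  {h: False}


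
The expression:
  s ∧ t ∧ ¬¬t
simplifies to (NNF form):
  s ∧ t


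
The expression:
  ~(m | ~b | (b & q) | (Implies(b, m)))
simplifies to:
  b & ~m & ~q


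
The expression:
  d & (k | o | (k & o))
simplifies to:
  d & (k | o)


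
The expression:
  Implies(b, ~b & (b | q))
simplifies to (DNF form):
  ~b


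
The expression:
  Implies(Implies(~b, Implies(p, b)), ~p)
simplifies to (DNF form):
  ~b | ~p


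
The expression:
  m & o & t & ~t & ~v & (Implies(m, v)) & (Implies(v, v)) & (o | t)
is never true.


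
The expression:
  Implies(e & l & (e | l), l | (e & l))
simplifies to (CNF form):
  True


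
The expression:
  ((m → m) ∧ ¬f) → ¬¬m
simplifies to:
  f ∨ m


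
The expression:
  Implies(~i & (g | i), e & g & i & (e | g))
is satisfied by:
  {i: True, g: False}
  {g: False, i: False}
  {g: True, i: True}


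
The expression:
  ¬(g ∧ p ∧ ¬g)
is always true.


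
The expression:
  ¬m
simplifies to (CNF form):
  ¬m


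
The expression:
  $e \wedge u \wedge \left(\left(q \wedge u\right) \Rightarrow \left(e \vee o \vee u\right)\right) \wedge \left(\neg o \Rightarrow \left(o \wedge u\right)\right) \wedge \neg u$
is never true.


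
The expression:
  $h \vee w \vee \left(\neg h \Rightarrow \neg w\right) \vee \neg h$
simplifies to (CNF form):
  $\text{True}$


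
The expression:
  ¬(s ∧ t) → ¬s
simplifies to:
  t ∨ ¬s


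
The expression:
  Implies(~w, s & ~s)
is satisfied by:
  {w: True}


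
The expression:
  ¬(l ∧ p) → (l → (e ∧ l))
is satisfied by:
  {e: True, p: True, l: False}
  {e: True, l: False, p: False}
  {p: True, l: False, e: False}
  {p: False, l: False, e: False}
  {e: True, p: True, l: True}
  {e: True, l: True, p: False}
  {p: True, l: True, e: False}


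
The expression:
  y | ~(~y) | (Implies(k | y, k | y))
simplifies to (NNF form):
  True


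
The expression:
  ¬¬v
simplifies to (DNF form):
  v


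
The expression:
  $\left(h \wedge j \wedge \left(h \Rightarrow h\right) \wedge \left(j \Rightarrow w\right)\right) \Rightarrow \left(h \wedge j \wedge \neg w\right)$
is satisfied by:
  {w: False, h: False, j: False}
  {j: True, w: False, h: False}
  {h: True, w: False, j: False}
  {j: True, h: True, w: False}
  {w: True, j: False, h: False}
  {j: True, w: True, h: False}
  {h: True, w: True, j: False}


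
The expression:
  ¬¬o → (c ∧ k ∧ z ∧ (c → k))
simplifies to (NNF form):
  (c ∧ k ∧ z) ∨ ¬o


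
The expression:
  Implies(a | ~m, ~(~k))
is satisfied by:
  {k: True, m: True, a: False}
  {k: True, a: False, m: False}
  {k: True, m: True, a: True}
  {k: True, a: True, m: False}
  {m: True, a: False, k: False}


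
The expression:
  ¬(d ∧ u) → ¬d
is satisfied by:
  {u: True, d: False}
  {d: False, u: False}
  {d: True, u: True}


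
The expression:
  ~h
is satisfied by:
  {h: False}


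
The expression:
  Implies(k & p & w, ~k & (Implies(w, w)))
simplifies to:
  ~k | ~p | ~w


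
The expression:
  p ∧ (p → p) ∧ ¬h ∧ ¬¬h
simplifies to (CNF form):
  False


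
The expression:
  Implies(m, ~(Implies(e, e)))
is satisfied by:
  {m: False}


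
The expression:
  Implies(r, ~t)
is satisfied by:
  {t: False, r: False}
  {r: True, t: False}
  {t: True, r: False}


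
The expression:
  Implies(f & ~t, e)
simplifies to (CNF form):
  e | t | ~f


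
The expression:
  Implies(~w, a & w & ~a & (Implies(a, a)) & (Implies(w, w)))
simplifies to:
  w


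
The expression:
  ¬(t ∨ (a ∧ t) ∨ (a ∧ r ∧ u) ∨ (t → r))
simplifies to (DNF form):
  False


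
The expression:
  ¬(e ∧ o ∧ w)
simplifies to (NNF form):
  ¬e ∨ ¬o ∨ ¬w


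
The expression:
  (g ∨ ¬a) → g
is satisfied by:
  {a: True, g: True}
  {a: True, g: False}
  {g: True, a: False}


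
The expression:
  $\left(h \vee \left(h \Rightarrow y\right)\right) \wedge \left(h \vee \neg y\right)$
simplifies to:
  $h \vee \neg y$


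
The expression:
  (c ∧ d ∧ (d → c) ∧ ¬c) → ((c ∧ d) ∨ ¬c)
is always true.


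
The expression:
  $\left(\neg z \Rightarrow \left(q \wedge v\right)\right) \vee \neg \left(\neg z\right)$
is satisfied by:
  {q: True, z: True, v: True}
  {q: True, z: True, v: False}
  {z: True, v: True, q: False}
  {z: True, v: False, q: False}
  {q: True, v: True, z: False}


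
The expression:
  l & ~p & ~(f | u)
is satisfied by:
  {l: True, u: False, p: False, f: False}


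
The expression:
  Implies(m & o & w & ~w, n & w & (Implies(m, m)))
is always true.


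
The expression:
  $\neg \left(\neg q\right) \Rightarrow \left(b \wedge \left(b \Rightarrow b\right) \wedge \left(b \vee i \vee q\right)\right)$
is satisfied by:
  {b: True, q: False}
  {q: False, b: False}
  {q: True, b: True}


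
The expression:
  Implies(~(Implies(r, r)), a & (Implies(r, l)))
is always true.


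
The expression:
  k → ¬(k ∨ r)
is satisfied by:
  {k: False}


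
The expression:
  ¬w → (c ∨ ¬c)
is always true.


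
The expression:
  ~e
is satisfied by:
  {e: False}


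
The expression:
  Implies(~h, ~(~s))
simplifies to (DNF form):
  h | s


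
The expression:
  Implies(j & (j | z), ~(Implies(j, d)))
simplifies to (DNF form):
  ~d | ~j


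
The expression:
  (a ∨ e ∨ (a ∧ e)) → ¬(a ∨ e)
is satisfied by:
  {e: False, a: False}


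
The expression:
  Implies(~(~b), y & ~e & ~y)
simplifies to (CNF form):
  ~b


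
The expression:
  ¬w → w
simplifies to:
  w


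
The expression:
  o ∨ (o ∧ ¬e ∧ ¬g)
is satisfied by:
  {o: True}


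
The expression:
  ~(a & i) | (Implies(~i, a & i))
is always true.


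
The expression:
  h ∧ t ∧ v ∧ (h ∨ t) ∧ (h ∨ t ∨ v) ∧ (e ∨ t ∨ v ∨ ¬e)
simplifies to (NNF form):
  h ∧ t ∧ v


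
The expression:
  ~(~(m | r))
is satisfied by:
  {r: True, m: True}
  {r: True, m: False}
  {m: True, r: False}


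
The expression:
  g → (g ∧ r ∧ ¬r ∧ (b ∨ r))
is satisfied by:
  {g: False}


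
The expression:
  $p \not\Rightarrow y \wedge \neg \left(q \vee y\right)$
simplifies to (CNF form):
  $p \wedge \neg q \wedge \neg y$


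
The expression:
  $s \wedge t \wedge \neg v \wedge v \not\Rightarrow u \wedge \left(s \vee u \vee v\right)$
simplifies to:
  $\text{False}$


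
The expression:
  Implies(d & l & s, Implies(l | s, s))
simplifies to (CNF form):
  True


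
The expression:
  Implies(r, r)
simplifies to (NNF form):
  True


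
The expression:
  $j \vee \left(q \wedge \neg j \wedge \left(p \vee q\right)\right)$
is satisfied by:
  {q: True, j: True}
  {q: True, j: False}
  {j: True, q: False}


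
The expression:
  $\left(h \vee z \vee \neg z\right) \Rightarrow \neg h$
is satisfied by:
  {h: False}


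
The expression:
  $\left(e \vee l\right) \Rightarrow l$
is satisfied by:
  {l: True, e: False}
  {e: False, l: False}
  {e: True, l: True}


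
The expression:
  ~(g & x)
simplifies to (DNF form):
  ~g | ~x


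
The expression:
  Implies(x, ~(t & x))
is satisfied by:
  {t: False, x: False}
  {x: True, t: False}
  {t: True, x: False}


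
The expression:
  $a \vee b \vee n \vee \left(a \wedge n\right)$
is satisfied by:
  {a: True, n: True, b: True}
  {a: True, n: True, b: False}
  {a: True, b: True, n: False}
  {a: True, b: False, n: False}
  {n: True, b: True, a: False}
  {n: True, b: False, a: False}
  {b: True, n: False, a: False}


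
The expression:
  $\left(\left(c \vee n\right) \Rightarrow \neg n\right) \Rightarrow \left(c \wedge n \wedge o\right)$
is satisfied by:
  {n: True}


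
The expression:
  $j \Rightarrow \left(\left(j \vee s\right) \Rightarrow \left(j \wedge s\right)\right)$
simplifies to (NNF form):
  $s \vee \neg j$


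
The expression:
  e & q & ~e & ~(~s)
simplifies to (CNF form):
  False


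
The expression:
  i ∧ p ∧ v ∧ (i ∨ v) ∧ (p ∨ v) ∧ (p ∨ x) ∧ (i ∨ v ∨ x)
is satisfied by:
  {i: True, p: True, v: True}


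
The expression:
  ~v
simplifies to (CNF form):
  ~v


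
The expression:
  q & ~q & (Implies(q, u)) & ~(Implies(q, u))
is never true.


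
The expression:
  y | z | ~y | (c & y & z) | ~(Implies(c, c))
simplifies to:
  True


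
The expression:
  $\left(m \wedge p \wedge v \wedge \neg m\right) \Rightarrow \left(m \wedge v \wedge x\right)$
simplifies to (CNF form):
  $\text{True}$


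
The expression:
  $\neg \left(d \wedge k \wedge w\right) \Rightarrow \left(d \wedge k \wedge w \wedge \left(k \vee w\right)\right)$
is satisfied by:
  {w: True, d: True, k: True}


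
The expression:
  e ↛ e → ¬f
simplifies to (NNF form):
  True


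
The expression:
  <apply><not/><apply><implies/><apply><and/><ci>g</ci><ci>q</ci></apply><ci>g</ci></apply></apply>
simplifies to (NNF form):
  <false/>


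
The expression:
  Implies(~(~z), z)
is always true.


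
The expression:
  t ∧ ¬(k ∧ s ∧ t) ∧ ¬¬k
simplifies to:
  k ∧ t ∧ ¬s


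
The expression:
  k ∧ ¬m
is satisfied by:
  {k: True, m: False}


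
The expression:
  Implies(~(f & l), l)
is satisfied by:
  {l: True}


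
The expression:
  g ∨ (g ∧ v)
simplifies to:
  g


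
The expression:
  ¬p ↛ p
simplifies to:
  ¬p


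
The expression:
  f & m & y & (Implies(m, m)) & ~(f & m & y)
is never true.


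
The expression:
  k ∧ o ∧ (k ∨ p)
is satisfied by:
  {o: True, k: True}


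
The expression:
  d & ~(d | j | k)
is never true.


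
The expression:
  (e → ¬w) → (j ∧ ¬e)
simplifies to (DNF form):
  (e ∧ w) ∨ (j ∧ ¬e)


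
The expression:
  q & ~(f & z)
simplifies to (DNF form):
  (q & ~f) | (q & ~z)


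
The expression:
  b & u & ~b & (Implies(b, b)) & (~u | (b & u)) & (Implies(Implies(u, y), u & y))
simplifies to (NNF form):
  False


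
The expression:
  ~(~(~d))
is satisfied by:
  {d: False}


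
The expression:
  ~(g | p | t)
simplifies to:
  ~g & ~p & ~t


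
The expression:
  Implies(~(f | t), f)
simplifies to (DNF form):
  f | t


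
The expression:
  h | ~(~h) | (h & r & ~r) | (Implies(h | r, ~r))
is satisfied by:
  {h: True, r: False}
  {r: False, h: False}
  {r: True, h: True}


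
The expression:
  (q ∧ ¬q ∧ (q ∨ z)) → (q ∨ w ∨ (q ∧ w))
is always true.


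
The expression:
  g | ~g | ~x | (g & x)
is always true.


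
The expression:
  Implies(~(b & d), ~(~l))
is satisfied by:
  {b: True, l: True, d: True}
  {b: True, l: True, d: False}
  {l: True, d: True, b: False}
  {l: True, d: False, b: False}
  {b: True, d: True, l: False}


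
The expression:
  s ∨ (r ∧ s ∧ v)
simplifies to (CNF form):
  s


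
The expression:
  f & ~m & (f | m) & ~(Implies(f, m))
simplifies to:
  f & ~m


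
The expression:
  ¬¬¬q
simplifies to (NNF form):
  ¬q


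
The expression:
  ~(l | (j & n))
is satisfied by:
  {l: False, n: False, j: False}
  {j: True, l: False, n: False}
  {n: True, l: False, j: False}


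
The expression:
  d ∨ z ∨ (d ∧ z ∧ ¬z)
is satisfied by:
  {d: True, z: True}
  {d: True, z: False}
  {z: True, d: False}


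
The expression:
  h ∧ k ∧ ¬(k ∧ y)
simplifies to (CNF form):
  h ∧ k ∧ ¬y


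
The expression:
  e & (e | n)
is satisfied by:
  {e: True}


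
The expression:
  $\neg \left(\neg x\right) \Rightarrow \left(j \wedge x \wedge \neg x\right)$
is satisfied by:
  {x: False}


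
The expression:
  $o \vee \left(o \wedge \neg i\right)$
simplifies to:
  $o$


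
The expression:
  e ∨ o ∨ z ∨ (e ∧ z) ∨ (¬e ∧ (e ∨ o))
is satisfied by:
  {o: True, z: True, e: True}
  {o: True, z: True, e: False}
  {o: True, e: True, z: False}
  {o: True, e: False, z: False}
  {z: True, e: True, o: False}
  {z: True, e: False, o: False}
  {e: True, z: False, o: False}


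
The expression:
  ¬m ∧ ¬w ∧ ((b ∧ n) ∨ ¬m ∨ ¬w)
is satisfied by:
  {w: False, m: False}


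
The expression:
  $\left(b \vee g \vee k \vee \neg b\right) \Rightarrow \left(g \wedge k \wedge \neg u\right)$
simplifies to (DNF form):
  $g \wedge k \wedge \neg u$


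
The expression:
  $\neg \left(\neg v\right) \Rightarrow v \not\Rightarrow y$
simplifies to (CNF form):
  $\neg v \vee \neg y$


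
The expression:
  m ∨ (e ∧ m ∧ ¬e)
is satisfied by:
  {m: True}


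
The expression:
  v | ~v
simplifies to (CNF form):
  True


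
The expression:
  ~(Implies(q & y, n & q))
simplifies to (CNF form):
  q & y & ~n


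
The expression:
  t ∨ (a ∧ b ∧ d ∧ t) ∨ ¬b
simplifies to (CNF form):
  t ∨ ¬b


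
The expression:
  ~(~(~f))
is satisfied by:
  {f: False}


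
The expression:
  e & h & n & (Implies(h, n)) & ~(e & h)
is never true.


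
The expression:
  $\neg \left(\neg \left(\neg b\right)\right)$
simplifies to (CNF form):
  $\neg b$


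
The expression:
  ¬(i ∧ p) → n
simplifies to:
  n ∨ (i ∧ p)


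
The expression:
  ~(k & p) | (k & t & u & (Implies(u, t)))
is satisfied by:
  {u: True, t: True, p: False, k: False}
  {u: True, t: False, p: False, k: False}
  {t: True, u: False, p: False, k: False}
  {u: False, t: False, p: False, k: False}
  {u: True, k: True, t: True, p: False}
  {u: True, k: True, t: False, p: False}
  {k: True, t: True, u: False, p: False}
  {k: True, u: False, t: False, p: False}
  {u: True, p: True, t: True, k: False}
  {u: True, p: True, t: False, k: False}
  {p: True, t: True, u: False, k: False}
  {p: True, u: False, t: False, k: False}
  {u: True, k: True, p: True, t: True}


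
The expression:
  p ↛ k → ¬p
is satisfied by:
  {k: True, p: False}
  {p: False, k: False}
  {p: True, k: True}


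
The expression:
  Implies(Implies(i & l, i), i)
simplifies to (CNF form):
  i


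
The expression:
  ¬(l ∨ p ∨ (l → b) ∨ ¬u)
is never true.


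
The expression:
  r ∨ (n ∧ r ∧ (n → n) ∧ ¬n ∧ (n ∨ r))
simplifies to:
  r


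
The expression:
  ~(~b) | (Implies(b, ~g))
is always true.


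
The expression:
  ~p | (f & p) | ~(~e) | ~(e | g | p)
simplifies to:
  e | f | ~p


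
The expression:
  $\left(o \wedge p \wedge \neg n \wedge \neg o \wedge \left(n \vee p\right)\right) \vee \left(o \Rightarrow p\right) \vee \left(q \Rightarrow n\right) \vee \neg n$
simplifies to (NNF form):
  $\text{True}$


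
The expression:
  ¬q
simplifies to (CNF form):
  ¬q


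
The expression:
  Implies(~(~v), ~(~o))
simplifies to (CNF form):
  o | ~v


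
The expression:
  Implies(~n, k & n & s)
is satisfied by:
  {n: True}


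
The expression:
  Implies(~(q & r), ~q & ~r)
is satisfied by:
  {r: False, q: False}
  {q: True, r: True}


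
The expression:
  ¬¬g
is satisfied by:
  {g: True}


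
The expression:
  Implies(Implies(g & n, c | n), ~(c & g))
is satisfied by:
  {g: False, c: False}
  {c: True, g: False}
  {g: True, c: False}


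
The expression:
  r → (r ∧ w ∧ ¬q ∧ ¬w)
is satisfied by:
  {r: False}


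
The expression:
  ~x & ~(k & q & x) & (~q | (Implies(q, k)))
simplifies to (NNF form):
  ~x & (k | ~q)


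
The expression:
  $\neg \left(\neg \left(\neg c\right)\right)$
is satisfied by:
  {c: False}


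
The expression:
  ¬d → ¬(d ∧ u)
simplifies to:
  True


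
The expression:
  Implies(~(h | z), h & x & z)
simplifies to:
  h | z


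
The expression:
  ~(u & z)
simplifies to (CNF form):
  ~u | ~z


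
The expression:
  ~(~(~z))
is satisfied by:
  {z: False}


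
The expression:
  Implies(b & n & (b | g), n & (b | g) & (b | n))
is always true.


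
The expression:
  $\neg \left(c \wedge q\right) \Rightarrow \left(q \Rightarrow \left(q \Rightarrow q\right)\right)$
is always true.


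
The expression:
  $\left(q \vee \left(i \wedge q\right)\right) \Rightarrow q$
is always true.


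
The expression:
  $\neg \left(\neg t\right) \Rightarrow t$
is always true.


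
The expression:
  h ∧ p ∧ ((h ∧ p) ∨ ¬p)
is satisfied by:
  {h: True, p: True}


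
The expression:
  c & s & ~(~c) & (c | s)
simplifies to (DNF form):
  c & s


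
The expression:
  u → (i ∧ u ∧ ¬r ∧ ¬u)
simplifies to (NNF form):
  ¬u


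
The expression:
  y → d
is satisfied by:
  {d: True, y: False}
  {y: False, d: False}
  {y: True, d: True}


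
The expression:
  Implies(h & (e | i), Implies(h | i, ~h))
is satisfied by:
  {e: False, h: False, i: False}
  {i: True, e: False, h: False}
  {e: True, i: False, h: False}
  {i: True, e: True, h: False}
  {h: True, i: False, e: False}


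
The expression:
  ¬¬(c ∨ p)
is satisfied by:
  {c: True, p: True}
  {c: True, p: False}
  {p: True, c: False}


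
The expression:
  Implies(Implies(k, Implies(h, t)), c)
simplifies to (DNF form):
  c | (h & k & ~t)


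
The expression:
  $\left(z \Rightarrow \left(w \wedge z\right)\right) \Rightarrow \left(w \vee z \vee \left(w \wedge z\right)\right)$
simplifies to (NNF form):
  $w \vee z$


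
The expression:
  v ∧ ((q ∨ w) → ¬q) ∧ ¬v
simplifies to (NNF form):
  False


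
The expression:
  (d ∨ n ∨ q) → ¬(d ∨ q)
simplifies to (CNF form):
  ¬d ∧ ¬q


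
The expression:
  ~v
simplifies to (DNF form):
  ~v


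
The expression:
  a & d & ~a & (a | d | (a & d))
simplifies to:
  False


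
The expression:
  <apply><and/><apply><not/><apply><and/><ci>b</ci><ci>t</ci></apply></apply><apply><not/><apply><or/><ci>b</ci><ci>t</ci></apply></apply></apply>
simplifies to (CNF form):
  <apply><and/><apply><not/><ci>b</ci></apply><apply><not/><ci>t</ci></apply></apply>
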